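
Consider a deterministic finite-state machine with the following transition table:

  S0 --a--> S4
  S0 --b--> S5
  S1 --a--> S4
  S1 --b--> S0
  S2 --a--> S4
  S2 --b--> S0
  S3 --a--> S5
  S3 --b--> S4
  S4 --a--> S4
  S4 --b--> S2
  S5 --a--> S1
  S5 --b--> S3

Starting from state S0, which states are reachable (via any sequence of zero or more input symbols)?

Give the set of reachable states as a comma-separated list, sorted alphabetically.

Answer: S0, S1, S2, S3, S4, S5

Derivation:
BFS from S0:
  visit S0: S0--a-->S4 (new), S0--b-->S5 (new)
  visit S4: S4--a-->S4 (seen), S4--b-->S2 (new)
  visit S5: S5--a-->S1 (new), S5--b-->S3 (new)
  visit S2: S2--a-->S4 (seen), S2--b-->S0 (seen)
  visit S1: S1--a-->S4 (seen), S1--b-->S0 (seen)
  visit S3: S3--a-->S5 (seen), S3--b-->S4 (seen)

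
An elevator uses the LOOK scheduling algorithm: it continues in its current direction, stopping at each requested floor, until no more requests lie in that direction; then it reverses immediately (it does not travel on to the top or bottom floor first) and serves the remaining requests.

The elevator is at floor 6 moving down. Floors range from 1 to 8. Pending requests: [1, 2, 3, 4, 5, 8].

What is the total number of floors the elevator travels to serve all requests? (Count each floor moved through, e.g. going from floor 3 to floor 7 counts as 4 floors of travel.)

Answer: 12

Derivation:
Start at floor 6 moving down, LOOK stop order: [5, 4, 3, 2, 1, 8]
  6 → 5: |5-6| = 1, total = 1
  5 → 4: |4-5| = 1, total = 2
  4 → 3: |3-4| = 1, total = 3
  3 → 2: |2-3| = 1, total = 4
  2 → 1: |1-2| = 1, total = 5
  1 → 8: |8-1| = 7, total = 12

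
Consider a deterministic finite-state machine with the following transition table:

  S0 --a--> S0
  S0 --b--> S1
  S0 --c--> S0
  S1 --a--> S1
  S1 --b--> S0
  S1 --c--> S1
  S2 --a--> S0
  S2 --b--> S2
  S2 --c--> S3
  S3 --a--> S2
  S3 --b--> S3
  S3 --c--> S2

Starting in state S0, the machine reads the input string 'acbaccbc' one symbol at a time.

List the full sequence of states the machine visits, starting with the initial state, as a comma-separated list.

Start: S0
  read 'a': S0 --a--> S0
  read 'c': S0 --c--> S0
  read 'b': S0 --b--> S1
  read 'a': S1 --a--> S1
  read 'c': S1 --c--> S1
  read 'c': S1 --c--> S1
  read 'b': S1 --b--> S0
  read 'c': S0 --c--> S0

Answer: S0, S0, S0, S1, S1, S1, S1, S0, S0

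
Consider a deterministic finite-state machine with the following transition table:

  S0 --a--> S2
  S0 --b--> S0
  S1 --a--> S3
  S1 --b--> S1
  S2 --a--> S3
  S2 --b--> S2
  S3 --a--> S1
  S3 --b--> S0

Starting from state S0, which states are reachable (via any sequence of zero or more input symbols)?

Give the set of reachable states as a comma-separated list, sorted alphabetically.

Answer: S0, S1, S2, S3

Derivation:
BFS from S0:
  visit S0: S0--a-->S2 (new), S0--b-->S0 (seen)
  visit S2: S2--a-->S3 (new), S2--b-->S2 (seen)
  visit S3: S3--a-->S1 (new), S3--b-->S0 (seen)
  visit S1: S1--a-->S3 (seen), S1--b-->S1 (seen)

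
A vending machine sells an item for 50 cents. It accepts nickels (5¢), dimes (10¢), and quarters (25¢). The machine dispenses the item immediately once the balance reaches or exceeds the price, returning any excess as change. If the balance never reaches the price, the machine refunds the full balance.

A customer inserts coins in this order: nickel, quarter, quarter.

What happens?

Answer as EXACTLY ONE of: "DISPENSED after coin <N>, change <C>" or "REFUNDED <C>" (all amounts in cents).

Answer: DISPENSED after coin 3, change 5

Derivation:
Price: 50¢
Coin 1 (nickel, 5¢): balance = 5¢
Coin 2 (quarter, 25¢): balance = 30¢
Coin 3 (quarter, 25¢): balance = 55¢
  → balance >= price → DISPENSE, change = 55 - 50 = 5¢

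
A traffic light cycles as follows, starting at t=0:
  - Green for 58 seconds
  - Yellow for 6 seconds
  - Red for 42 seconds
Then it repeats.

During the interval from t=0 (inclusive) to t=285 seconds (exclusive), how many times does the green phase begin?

Answer: 3

Derivation:
Cycle = 58+6+42 = 106s
green phase starts at t = k*106 + 0 for k=0,1,2,...
Need k*106+0 < 285 → k < 2.689
k ∈ {0, ..., 2} → 3 starts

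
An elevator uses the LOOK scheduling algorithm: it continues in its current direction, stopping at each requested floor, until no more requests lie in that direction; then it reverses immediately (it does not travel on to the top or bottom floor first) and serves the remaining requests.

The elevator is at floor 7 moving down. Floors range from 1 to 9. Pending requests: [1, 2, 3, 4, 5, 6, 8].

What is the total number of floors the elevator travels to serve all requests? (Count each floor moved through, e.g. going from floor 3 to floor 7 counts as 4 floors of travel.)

Start at floor 7 moving down, LOOK stop order: [6, 5, 4, 3, 2, 1, 8]
  7 → 6: |6-7| = 1, total = 1
  6 → 5: |5-6| = 1, total = 2
  5 → 4: |4-5| = 1, total = 3
  4 → 3: |3-4| = 1, total = 4
  3 → 2: |2-3| = 1, total = 5
  2 → 1: |1-2| = 1, total = 6
  1 → 8: |8-1| = 7, total = 13

Answer: 13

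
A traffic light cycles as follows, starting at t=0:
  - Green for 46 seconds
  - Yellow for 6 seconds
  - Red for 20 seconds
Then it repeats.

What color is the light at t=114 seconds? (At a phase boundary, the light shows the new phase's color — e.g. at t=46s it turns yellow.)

Cycle length = 46 + 6 + 20 = 72s
t = 114, phase_t = 114 mod 72 = 42
42 < 46 (green end) → GREEN

Answer: green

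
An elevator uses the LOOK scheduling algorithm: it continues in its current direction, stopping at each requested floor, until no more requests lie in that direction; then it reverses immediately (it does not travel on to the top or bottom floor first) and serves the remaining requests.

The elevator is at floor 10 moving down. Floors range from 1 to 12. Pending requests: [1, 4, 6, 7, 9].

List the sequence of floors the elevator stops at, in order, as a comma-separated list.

Answer: 9, 7, 6, 4, 1

Derivation:
Current: 10, moving DOWN
Serve below first (descending): [9, 7, 6, 4, 1]
Then reverse, serve above (ascending): []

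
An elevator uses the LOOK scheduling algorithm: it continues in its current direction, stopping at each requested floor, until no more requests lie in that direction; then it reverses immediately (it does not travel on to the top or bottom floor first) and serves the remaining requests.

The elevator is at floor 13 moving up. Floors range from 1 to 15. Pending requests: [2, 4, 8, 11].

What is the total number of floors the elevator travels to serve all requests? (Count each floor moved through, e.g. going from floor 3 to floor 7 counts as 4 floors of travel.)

Start at floor 13 moving up, LOOK stop order: [11, 8, 4, 2]
  13 → 11: |11-13| = 2, total = 2
  11 → 8: |8-11| = 3, total = 5
  8 → 4: |4-8| = 4, total = 9
  4 → 2: |2-4| = 2, total = 11

Answer: 11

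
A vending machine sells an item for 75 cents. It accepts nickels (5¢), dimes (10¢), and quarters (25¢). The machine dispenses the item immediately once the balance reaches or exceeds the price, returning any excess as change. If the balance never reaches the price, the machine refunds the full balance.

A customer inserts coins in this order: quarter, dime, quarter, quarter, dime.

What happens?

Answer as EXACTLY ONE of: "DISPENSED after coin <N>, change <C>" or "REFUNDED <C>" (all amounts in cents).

Price: 75¢
Coin 1 (quarter, 25¢): balance = 25¢
Coin 2 (dime, 10¢): balance = 35¢
Coin 3 (quarter, 25¢): balance = 60¢
Coin 4 (quarter, 25¢): balance = 85¢
  → balance >= price → DISPENSE, change = 85 - 75 = 10¢

Answer: DISPENSED after coin 4, change 10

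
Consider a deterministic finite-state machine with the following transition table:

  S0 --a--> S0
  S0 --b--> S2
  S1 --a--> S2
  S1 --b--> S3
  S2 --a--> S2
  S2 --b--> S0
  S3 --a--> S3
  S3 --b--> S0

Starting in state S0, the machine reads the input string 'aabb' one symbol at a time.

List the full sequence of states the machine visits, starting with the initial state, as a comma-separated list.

Start: S0
  read 'a': S0 --a--> S0
  read 'a': S0 --a--> S0
  read 'b': S0 --b--> S2
  read 'b': S2 --b--> S0

Answer: S0, S0, S0, S2, S0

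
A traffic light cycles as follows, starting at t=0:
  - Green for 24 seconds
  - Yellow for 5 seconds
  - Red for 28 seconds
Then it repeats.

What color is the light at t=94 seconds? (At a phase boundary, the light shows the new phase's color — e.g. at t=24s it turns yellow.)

Cycle length = 24 + 5 + 28 = 57s
t = 94, phase_t = 94 mod 57 = 37
37 >= 29 → RED

Answer: red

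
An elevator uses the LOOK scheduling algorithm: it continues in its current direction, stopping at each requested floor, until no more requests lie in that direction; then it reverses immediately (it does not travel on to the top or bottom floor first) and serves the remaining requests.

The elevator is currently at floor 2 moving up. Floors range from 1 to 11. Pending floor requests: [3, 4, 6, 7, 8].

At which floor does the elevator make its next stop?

Answer: 3

Derivation:
Current floor: 2, direction: up
Requests above: [3, 4, 6, 7, 8]
Requests below: []
Moving up and requests lie above → nearest above is min([3, 4, 6, 7, 8]) = 3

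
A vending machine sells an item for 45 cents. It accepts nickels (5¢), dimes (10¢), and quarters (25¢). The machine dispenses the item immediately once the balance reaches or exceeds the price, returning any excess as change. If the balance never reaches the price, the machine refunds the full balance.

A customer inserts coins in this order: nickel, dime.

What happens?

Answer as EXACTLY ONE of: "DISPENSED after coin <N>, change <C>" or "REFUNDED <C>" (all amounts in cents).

Price: 45¢
Coin 1 (nickel, 5¢): balance = 5¢
Coin 2 (dime, 10¢): balance = 15¢
All coins inserted, balance 15¢ < price 45¢ → REFUND 15¢

Answer: REFUNDED 15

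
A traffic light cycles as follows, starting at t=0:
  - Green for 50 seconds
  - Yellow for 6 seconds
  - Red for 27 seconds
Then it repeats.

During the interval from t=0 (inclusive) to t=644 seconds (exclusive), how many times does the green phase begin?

Cycle = 50+6+27 = 83s
green phase starts at t = k*83 + 0 for k=0,1,2,...
Need k*83+0 < 644 → k < 7.759
k ∈ {0, ..., 7} → 8 starts

Answer: 8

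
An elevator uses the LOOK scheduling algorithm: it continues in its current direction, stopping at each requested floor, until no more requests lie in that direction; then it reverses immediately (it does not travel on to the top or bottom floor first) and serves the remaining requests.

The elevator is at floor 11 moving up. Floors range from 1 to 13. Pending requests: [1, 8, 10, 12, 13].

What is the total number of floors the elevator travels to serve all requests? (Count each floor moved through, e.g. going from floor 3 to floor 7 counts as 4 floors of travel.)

Answer: 14

Derivation:
Start at floor 11 moving up, LOOK stop order: [12, 13, 10, 8, 1]
  11 → 12: |12-11| = 1, total = 1
  12 → 13: |13-12| = 1, total = 2
  13 → 10: |10-13| = 3, total = 5
  10 → 8: |8-10| = 2, total = 7
  8 → 1: |1-8| = 7, total = 14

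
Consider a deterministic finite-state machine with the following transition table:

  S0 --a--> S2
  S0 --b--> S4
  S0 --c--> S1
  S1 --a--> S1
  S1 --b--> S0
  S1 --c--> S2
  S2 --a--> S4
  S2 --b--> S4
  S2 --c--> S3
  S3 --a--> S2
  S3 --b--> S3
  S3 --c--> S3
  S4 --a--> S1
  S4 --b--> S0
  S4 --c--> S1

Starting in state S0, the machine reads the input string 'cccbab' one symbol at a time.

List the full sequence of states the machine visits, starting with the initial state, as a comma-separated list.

Start: S0
  read 'c': S0 --c--> S1
  read 'c': S1 --c--> S2
  read 'c': S2 --c--> S3
  read 'b': S3 --b--> S3
  read 'a': S3 --a--> S2
  read 'b': S2 --b--> S4

Answer: S0, S1, S2, S3, S3, S2, S4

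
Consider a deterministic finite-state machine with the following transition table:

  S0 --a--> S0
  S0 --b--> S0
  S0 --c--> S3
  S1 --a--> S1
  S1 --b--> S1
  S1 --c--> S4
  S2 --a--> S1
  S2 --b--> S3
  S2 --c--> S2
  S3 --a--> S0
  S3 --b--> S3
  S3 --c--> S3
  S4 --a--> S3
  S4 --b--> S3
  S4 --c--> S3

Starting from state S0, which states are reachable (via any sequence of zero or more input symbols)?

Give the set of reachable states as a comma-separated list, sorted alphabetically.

Answer: S0, S3

Derivation:
BFS from S0:
  visit S0: S0--a-->S0 (seen), S0--b-->S0 (seen), S0--c-->S3 (new)
  visit S3: S3--a-->S0 (seen), S3--b-->S3 (seen), S3--c-->S3 (seen)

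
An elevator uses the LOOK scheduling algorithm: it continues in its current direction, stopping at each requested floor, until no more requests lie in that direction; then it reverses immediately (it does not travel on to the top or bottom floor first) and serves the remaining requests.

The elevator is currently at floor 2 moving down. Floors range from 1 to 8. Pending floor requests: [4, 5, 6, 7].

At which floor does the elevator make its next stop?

Current floor: 2, direction: down
Requests above: [4, 5, 6, 7]
Requests below: []
Moving down but no requests below → reverse; nearest above is min([4, 5, 6, 7]) = 4

Answer: 4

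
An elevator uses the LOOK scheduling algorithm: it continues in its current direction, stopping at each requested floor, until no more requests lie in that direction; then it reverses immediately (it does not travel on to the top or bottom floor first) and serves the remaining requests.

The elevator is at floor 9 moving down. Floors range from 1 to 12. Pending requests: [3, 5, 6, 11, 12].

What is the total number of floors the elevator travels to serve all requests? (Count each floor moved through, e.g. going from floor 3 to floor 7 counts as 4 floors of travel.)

Start at floor 9 moving down, LOOK stop order: [6, 5, 3, 11, 12]
  9 → 6: |6-9| = 3, total = 3
  6 → 5: |5-6| = 1, total = 4
  5 → 3: |3-5| = 2, total = 6
  3 → 11: |11-3| = 8, total = 14
  11 → 12: |12-11| = 1, total = 15

Answer: 15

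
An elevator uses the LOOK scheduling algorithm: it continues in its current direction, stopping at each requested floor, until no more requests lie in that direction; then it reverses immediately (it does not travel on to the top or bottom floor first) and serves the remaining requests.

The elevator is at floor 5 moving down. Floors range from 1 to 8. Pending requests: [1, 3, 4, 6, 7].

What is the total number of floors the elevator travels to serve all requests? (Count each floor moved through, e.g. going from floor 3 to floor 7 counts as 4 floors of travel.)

Answer: 10

Derivation:
Start at floor 5 moving down, LOOK stop order: [4, 3, 1, 6, 7]
  5 → 4: |4-5| = 1, total = 1
  4 → 3: |3-4| = 1, total = 2
  3 → 1: |1-3| = 2, total = 4
  1 → 6: |6-1| = 5, total = 9
  6 → 7: |7-6| = 1, total = 10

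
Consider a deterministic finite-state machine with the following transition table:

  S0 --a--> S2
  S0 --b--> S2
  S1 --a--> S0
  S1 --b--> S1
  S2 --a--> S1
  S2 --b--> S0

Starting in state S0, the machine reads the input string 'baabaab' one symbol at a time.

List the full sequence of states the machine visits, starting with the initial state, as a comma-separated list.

Start: S0
  read 'b': S0 --b--> S2
  read 'a': S2 --a--> S1
  read 'a': S1 --a--> S0
  read 'b': S0 --b--> S2
  read 'a': S2 --a--> S1
  read 'a': S1 --a--> S0
  read 'b': S0 --b--> S2

Answer: S0, S2, S1, S0, S2, S1, S0, S2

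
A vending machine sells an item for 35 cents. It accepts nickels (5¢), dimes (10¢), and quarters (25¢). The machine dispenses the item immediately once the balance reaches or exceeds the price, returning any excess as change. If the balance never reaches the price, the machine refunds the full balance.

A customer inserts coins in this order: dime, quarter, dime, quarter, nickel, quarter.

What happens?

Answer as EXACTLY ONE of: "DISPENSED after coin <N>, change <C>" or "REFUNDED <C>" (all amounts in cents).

Price: 35¢
Coin 1 (dime, 10¢): balance = 10¢
Coin 2 (quarter, 25¢): balance = 35¢
  → balance >= price → DISPENSE, change = 35 - 35 = 0¢

Answer: DISPENSED after coin 2, change 0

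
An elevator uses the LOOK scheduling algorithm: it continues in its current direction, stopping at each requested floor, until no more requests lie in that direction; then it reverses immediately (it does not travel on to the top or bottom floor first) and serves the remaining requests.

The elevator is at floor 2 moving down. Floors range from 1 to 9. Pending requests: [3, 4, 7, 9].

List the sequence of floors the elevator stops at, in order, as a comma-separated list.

Current: 2, moving DOWN
Serve below first (descending): []
Then reverse, serve above (ascending): [3, 4, 7, 9]

Answer: 3, 4, 7, 9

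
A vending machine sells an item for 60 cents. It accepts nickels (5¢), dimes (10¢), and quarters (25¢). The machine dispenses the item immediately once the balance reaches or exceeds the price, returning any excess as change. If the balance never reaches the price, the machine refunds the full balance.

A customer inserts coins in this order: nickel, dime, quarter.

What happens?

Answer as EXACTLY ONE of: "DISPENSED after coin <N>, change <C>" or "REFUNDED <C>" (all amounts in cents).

Answer: REFUNDED 40

Derivation:
Price: 60¢
Coin 1 (nickel, 5¢): balance = 5¢
Coin 2 (dime, 10¢): balance = 15¢
Coin 3 (quarter, 25¢): balance = 40¢
All coins inserted, balance 40¢ < price 60¢ → REFUND 40¢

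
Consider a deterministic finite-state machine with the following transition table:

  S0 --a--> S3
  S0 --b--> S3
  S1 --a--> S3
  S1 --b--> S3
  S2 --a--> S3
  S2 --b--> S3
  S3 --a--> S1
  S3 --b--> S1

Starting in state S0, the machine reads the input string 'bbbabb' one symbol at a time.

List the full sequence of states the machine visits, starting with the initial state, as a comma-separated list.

Start: S0
  read 'b': S0 --b--> S3
  read 'b': S3 --b--> S1
  read 'b': S1 --b--> S3
  read 'a': S3 --a--> S1
  read 'b': S1 --b--> S3
  read 'b': S3 --b--> S1

Answer: S0, S3, S1, S3, S1, S3, S1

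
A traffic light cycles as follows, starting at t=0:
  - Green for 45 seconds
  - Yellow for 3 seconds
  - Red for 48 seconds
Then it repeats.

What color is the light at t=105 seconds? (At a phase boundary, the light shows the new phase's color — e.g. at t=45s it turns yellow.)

Cycle length = 45 + 3 + 48 = 96s
t = 105, phase_t = 105 mod 96 = 9
9 < 45 (green end) → GREEN

Answer: green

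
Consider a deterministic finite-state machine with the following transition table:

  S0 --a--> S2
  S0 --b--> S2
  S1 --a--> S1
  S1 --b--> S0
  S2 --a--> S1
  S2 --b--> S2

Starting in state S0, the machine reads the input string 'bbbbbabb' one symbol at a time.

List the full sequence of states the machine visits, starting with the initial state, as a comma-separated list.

Answer: S0, S2, S2, S2, S2, S2, S1, S0, S2

Derivation:
Start: S0
  read 'b': S0 --b--> S2
  read 'b': S2 --b--> S2
  read 'b': S2 --b--> S2
  read 'b': S2 --b--> S2
  read 'b': S2 --b--> S2
  read 'a': S2 --a--> S1
  read 'b': S1 --b--> S0
  read 'b': S0 --b--> S2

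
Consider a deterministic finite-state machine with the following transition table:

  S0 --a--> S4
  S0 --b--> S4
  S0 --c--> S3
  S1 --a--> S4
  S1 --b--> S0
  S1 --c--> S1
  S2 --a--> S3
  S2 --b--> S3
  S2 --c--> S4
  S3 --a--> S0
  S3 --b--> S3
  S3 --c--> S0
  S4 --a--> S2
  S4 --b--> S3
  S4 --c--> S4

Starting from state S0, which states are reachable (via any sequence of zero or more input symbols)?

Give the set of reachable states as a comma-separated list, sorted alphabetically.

Answer: S0, S2, S3, S4

Derivation:
BFS from S0:
  visit S0: S0--a-->S4 (new), S0--b-->S4 (seen), S0--c-->S3 (new)
  visit S4: S4--a-->S2 (new), S4--b-->S3 (seen), S4--c-->S4 (seen)
  visit S3: S3--a-->S0 (seen), S3--b-->S3 (seen), S3--c-->S0 (seen)
  visit S2: S2--a-->S3 (seen), S2--b-->S3 (seen), S2--c-->S4 (seen)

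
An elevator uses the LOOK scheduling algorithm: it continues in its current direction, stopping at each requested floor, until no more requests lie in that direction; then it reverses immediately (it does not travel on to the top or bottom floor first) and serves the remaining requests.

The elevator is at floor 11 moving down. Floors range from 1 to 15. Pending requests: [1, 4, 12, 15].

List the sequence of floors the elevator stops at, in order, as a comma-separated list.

Answer: 4, 1, 12, 15

Derivation:
Current: 11, moving DOWN
Serve below first (descending): [4, 1]
Then reverse, serve above (ascending): [12, 15]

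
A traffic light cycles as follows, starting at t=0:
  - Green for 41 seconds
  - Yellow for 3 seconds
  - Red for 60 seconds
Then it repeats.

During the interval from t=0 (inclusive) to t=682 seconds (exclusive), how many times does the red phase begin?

Cycle = 41+3+60 = 104s
red phase starts at t = k*104 + 44 for k=0,1,2,...
Need k*104+44 < 682 → k < 6.135
k ∈ {0, ..., 6} → 7 starts

Answer: 7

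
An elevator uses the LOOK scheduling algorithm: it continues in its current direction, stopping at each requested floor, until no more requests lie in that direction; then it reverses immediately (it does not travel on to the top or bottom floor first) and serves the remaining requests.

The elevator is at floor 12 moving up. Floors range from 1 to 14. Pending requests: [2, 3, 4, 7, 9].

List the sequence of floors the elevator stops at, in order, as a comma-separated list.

Current: 12, moving UP
Serve above first (ascending): []
Then reverse, serve below (descending): [9, 7, 4, 3, 2]

Answer: 9, 7, 4, 3, 2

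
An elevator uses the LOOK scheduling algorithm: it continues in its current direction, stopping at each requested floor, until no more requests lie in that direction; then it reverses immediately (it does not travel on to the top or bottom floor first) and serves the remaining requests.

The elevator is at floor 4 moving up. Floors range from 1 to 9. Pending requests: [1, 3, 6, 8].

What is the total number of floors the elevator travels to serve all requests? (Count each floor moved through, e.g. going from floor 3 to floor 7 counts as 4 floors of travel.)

Answer: 11

Derivation:
Start at floor 4 moving up, LOOK stop order: [6, 8, 3, 1]
  4 → 6: |6-4| = 2, total = 2
  6 → 8: |8-6| = 2, total = 4
  8 → 3: |3-8| = 5, total = 9
  3 → 1: |1-3| = 2, total = 11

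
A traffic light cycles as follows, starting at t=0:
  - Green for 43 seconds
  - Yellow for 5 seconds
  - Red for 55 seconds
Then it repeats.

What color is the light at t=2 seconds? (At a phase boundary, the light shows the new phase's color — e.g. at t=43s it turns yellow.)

Answer: green

Derivation:
Cycle length = 43 + 5 + 55 = 103s
t = 2, phase_t = 2 mod 103 = 2
2 < 43 (green end) → GREEN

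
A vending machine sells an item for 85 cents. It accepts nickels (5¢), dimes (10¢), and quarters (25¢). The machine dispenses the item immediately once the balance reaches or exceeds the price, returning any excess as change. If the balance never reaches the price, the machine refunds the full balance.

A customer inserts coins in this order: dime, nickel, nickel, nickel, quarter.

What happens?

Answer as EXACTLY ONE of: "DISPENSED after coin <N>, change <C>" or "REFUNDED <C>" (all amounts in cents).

Answer: REFUNDED 50

Derivation:
Price: 85¢
Coin 1 (dime, 10¢): balance = 10¢
Coin 2 (nickel, 5¢): balance = 15¢
Coin 3 (nickel, 5¢): balance = 20¢
Coin 4 (nickel, 5¢): balance = 25¢
Coin 5 (quarter, 25¢): balance = 50¢
All coins inserted, balance 50¢ < price 85¢ → REFUND 50¢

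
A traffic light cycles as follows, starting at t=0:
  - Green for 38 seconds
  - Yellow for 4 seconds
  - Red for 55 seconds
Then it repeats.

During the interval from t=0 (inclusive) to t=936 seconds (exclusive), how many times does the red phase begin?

Cycle = 38+4+55 = 97s
red phase starts at t = k*97 + 42 for k=0,1,2,...
Need k*97+42 < 936 → k < 9.216
k ∈ {0, ..., 9} → 10 starts

Answer: 10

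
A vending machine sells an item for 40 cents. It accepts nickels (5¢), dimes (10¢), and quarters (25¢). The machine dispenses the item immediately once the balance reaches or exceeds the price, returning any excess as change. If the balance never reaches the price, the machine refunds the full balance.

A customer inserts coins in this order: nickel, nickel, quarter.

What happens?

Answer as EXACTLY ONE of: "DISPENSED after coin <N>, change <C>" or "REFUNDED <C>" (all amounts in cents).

Answer: REFUNDED 35

Derivation:
Price: 40¢
Coin 1 (nickel, 5¢): balance = 5¢
Coin 2 (nickel, 5¢): balance = 10¢
Coin 3 (quarter, 25¢): balance = 35¢
All coins inserted, balance 35¢ < price 40¢ → REFUND 35¢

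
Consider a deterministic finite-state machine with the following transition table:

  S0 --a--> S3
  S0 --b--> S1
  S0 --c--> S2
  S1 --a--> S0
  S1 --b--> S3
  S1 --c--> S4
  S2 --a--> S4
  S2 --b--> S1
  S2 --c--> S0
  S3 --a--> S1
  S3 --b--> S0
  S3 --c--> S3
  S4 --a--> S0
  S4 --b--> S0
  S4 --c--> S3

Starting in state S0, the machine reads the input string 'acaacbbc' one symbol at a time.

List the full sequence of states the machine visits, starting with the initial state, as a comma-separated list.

Start: S0
  read 'a': S0 --a--> S3
  read 'c': S3 --c--> S3
  read 'a': S3 --a--> S1
  read 'a': S1 --a--> S0
  read 'c': S0 --c--> S2
  read 'b': S2 --b--> S1
  read 'b': S1 --b--> S3
  read 'c': S3 --c--> S3

Answer: S0, S3, S3, S1, S0, S2, S1, S3, S3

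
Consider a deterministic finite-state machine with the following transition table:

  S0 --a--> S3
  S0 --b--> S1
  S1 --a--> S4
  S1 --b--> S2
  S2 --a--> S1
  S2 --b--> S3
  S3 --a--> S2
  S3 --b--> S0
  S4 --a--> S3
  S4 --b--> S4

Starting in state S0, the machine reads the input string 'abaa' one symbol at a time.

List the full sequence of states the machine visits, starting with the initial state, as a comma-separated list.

Answer: S0, S3, S0, S3, S2

Derivation:
Start: S0
  read 'a': S0 --a--> S3
  read 'b': S3 --b--> S0
  read 'a': S0 --a--> S3
  read 'a': S3 --a--> S2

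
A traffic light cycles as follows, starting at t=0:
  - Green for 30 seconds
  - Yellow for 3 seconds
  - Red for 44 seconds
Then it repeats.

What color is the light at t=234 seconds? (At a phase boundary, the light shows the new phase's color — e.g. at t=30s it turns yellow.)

Cycle length = 30 + 3 + 44 = 77s
t = 234, phase_t = 234 mod 77 = 3
3 < 30 (green end) → GREEN

Answer: green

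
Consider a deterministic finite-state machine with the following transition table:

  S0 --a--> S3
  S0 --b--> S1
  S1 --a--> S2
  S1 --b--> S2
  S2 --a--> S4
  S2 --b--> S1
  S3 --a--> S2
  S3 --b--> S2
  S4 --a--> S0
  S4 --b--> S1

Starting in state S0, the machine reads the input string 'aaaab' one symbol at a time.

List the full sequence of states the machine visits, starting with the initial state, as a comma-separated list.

Start: S0
  read 'a': S0 --a--> S3
  read 'a': S3 --a--> S2
  read 'a': S2 --a--> S4
  read 'a': S4 --a--> S0
  read 'b': S0 --b--> S1

Answer: S0, S3, S2, S4, S0, S1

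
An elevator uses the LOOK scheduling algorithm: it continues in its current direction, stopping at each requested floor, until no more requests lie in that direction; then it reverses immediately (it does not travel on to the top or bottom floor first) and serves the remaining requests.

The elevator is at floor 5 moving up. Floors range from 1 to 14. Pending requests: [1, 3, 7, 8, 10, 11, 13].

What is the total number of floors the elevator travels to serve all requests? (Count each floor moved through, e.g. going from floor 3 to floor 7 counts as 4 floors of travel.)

Start at floor 5 moving up, LOOK stop order: [7, 8, 10, 11, 13, 3, 1]
  5 → 7: |7-5| = 2, total = 2
  7 → 8: |8-7| = 1, total = 3
  8 → 10: |10-8| = 2, total = 5
  10 → 11: |11-10| = 1, total = 6
  11 → 13: |13-11| = 2, total = 8
  13 → 3: |3-13| = 10, total = 18
  3 → 1: |1-3| = 2, total = 20

Answer: 20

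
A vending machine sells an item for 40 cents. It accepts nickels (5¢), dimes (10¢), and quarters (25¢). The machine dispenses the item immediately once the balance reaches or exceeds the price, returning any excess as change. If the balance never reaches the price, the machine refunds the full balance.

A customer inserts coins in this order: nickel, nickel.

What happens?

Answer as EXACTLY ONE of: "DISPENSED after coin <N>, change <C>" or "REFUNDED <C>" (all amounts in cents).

Answer: REFUNDED 10

Derivation:
Price: 40¢
Coin 1 (nickel, 5¢): balance = 5¢
Coin 2 (nickel, 5¢): balance = 10¢
All coins inserted, balance 10¢ < price 40¢ → REFUND 10¢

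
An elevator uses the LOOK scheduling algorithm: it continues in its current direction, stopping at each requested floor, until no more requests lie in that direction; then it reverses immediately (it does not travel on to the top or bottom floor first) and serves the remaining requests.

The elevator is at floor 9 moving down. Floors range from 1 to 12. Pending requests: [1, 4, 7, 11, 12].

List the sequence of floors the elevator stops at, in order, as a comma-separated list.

Answer: 7, 4, 1, 11, 12

Derivation:
Current: 9, moving DOWN
Serve below first (descending): [7, 4, 1]
Then reverse, serve above (ascending): [11, 12]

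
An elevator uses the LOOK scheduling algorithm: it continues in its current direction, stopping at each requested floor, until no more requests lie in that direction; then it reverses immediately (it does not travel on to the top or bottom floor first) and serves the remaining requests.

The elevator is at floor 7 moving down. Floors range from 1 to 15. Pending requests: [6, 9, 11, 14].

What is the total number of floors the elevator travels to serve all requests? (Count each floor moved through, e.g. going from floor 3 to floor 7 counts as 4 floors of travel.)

Answer: 9

Derivation:
Start at floor 7 moving down, LOOK stop order: [6, 9, 11, 14]
  7 → 6: |6-7| = 1, total = 1
  6 → 9: |9-6| = 3, total = 4
  9 → 11: |11-9| = 2, total = 6
  11 → 14: |14-11| = 3, total = 9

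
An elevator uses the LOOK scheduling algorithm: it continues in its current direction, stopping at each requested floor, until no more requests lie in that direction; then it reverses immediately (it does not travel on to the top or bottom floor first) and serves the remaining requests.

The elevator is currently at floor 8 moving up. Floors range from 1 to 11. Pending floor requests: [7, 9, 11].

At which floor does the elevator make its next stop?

Answer: 9

Derivation:
Current floor: 8, direction: up
Requests above: [9, 11]
Requests below: [7]
Moving up and requests lie above → nearest above is min([9, 11]) = 9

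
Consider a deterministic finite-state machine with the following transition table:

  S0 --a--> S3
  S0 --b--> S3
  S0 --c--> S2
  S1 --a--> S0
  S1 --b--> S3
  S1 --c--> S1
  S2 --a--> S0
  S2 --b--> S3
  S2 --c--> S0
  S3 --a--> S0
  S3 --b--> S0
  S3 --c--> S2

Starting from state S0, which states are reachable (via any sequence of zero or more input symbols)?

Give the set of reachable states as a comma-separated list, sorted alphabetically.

Answer: S0, S2, S3

Derivation:
BFS from S0:
  visit S0: S0--a-->S3 (new), S0--b-->S3 (seen), S0--c-->S2 (new)
  visit S3: S3--a-->S0 (seen), S3--b-->S0 (seen), S3--c-->S2 (seen)
  visit S2: S2--a-->S0 (seen), S2--b-->S3 (seen), S2--c-->S0 (seen)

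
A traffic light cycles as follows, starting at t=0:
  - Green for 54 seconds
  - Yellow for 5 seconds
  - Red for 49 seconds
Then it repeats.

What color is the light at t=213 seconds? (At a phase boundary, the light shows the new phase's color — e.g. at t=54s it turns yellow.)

Cycle length = 54 + 5 + 49 = 108s
t = 213, phase_t = 213 mod 108 = 105
105 >= 59 → RED

Answer: red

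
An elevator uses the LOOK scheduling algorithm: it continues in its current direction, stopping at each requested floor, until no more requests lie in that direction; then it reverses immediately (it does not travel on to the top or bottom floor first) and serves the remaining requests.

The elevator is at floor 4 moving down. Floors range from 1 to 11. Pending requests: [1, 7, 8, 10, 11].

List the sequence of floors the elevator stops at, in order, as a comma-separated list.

Answer: 1, 7, 8, 10, 11

Derivation:
Current: 4, moving DOWN
Serve below first (descending): [1]
Then reverse, serve above (ascending): [7, 8, 10, 11]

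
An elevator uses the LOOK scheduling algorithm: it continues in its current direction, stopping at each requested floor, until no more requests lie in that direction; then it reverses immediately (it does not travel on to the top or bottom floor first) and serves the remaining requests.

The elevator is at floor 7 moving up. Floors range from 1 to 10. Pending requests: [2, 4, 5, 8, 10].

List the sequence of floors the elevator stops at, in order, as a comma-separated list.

Answer: 8, 10, 5, 4, 2

Derivation:
Current: 7, moving UP
Serve above first (ascending): [8, 10]
Then reverse, serve below (descending): [5, 4, 2]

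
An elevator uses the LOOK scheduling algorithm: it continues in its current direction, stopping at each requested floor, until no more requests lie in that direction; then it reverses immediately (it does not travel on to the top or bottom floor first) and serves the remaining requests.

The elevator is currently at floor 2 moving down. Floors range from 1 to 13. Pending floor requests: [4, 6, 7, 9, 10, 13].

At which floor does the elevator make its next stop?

Current floor: 2, direction: down
Requests above: [4, 6, 7, 9, 10, 13]
Requests below: []
Moving down but no requests below → reverse; nearest above is min([4, 6, 7, 9, 10, 13]) = 4

Answer: 4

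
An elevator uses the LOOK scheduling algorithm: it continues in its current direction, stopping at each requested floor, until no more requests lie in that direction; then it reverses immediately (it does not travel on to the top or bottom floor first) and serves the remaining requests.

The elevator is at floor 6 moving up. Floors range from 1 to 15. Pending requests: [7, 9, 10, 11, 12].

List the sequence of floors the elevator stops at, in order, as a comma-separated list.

Current: 6, moving UP
Serve above first (ascending): [7, 9, 10, 11, 12]
Then reverse, serve below (descending): []

Answer: 7, 9, 10, 11, 12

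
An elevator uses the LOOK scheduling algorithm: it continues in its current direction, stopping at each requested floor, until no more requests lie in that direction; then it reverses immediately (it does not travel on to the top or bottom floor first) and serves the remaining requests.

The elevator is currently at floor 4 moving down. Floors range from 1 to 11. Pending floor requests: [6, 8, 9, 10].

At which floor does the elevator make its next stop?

Current floor: 4, direction: down
Requests above: [6, 8, 9, 10]
Requests below: []
Moving down but no requests below → reverse; nearest above is min([6, 8, 9, 10]) = 6

Answer: 6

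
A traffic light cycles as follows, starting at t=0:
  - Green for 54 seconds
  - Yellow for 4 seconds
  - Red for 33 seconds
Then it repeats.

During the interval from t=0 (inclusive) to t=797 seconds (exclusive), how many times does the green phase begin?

Cycle = 54+4+33 = 91s
green phase starts at t = k*91 + 0 for k=0,1,2,...
Need k*91+0 < 797 → k < 8.758
k ∈ {0, ..., 8} → 9 starts

Answer: 9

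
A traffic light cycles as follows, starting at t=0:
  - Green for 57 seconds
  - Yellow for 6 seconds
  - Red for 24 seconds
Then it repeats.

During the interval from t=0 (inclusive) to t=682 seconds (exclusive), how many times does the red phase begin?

Answer: 8

Derivation:
Cycle = 57+6+24 = 87s
red phase starts at t = k*87 + 63 for k=0,1,2,...
Need k*87+63 < 682 → k < 7.115
k ∈ {0, ..., 7} → 8 starts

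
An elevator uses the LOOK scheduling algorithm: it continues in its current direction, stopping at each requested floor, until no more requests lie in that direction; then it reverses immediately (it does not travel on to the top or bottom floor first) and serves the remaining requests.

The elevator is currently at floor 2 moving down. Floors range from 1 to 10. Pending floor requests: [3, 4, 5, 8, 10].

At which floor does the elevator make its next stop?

Current floor: 2, direction: down
Requests above: [3, 4, 5, 8, 10]
Requests below: []
Moving down but no requests below → reverse; nearest above is min([3, 4, 5, 8, 10]) = 3

Answer: 3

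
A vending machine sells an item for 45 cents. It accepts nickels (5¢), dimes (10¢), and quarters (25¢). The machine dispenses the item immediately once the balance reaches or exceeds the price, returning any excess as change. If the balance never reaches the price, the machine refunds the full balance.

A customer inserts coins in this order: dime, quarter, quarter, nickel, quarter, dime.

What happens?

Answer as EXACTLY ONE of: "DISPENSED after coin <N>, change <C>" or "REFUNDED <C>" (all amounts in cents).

Price: 45¢
Coin 1 (dime, 10¢): balance = 10¢
Coin 2 (quarter, 25¢): balance = 35¢
Coin 3 (quarter, 25¢): balance = 60¢
  → balance >= price → DISPENSE, change = 60 - 45 = 15¢

Answer: DISPENSED after coin 3, change 15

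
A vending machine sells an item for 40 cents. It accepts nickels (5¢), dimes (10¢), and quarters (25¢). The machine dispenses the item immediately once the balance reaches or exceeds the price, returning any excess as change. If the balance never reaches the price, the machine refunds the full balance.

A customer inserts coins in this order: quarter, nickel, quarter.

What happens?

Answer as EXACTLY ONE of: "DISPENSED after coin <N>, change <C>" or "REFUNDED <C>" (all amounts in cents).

Answer: DISPENSED after coin 3, change 15

Derivation:
Price: 40¢
Coin 1 (quarter, 25¢): balance = 25¢
Coin 2 (nickel, 5¢): balance = 30¢
Coin 3 (quarter, 25¢): balance = 55¢
  → balance >= price → DISPENSE, change = 55 - 40 = 15¢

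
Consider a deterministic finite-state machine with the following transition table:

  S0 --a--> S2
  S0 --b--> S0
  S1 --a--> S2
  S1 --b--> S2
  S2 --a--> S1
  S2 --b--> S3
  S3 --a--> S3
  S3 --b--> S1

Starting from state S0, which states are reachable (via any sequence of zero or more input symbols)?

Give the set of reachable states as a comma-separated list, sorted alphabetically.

BFS from S0:
  visit S0: S0--a-->S2 (new), S0--b-->S0 (seen)
  visit S2: S2--a-->S1 (new), S2--b-->S3 (new)
  visit S1: S1--a-->S2 (seen), S1--b-->S2 (seen)
  visit S3: S3--a-->S3 (seen), S3--b-->S1 (seen)

Answer: S0, S1, S2, S3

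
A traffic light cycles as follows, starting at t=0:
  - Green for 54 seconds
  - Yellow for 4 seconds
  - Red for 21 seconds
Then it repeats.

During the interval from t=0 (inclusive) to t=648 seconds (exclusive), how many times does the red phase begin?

Answer: 8

Derivation:
Cycle = 54+4+21 = 79s
red phase starts at t = k*79 + 58 for k=0,1,2,...
Need k*79+58 < 648 → k < 7.468
k ∈ {0, ..., 7} → 8 starts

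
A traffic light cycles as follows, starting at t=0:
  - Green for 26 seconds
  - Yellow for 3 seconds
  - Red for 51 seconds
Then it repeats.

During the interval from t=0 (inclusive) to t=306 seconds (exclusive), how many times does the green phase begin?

Cycle = 26+3+51 = 80s
green phase starts at t = k*80 + 0 for k=0,1,2,...
Need k*80+0 < 306 → k < 3.825
k ∈ {0, ..., 3} → 4 starts

Answer: 4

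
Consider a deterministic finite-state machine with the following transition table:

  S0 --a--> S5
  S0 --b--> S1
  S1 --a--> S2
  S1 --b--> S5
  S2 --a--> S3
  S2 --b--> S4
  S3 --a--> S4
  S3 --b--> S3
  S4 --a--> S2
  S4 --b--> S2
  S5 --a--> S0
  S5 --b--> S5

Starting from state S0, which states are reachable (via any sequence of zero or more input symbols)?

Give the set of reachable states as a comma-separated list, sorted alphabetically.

BFS from S0:
  visit S0: S0--a-->S5 (new), S0--b-->S1 (new)
  visit S5: S5--a-->S0 (seen), S5--b-->S5 (seen)
  visit S1: S1--a-->S2 (new), S1--b-->S5 (seen)
  visit S2: S2--a-->S3 (new), S2--b-->S4 (new)
  visit S3: S3--a-->S4 (seen), S3--b-->S3 (seen)
  visit S4: S4--a-->S2 (seen), S4--b-->S2 (seen)

Answer: S0, S1, S2, S3, S4, S5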